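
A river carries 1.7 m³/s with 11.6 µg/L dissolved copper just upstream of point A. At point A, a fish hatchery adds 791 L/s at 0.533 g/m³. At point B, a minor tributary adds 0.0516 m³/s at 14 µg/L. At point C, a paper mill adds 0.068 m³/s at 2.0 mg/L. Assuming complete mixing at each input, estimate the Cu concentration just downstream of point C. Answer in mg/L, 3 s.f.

0.221 mg/L

11.6 µg/L = 0.0116 mg/L.
791 L/s = 0.791 m³/s.
After input A: C = (1.7·0.0116 + 0.791·0.533) / 2.491 = 0.1772 mg/L.
14 µg/L = 0.014 mg/L.
After input B: C = (2.491·0.1772 + 0.0516·0.014) / 2.543 = 0.1739 mg/L.
After input C: C = (2.543·0.1739 + 0.068·2) / 2.611 = 0.2214 mg/L.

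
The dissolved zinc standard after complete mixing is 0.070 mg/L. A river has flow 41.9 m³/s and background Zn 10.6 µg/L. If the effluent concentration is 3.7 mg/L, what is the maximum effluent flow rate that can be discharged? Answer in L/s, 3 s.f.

686 L/s

10.6 µg/L = 0.0106 mg/L.
Mass balance at complete mixing: C_std·(Q_w + Q_r) = Q_w·C_e + Q_r·C_b.
Rearranging, Q_w = Q_r·(C_std − C_b)/(C_e − C_std) = 41.9·(0.07 − 0.0106) / (3.7 − 0.07) = 0.6856 m³/s.
= 685.6 L/s.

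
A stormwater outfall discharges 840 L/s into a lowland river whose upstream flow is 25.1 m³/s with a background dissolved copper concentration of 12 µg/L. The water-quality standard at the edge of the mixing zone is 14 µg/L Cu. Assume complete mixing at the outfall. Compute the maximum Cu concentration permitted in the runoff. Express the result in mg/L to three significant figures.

840 L/s = 0.84 m³/s.
12 µg/L = 0.012 mg/L.
14 µg/L = 0.014 mg/L.
Mass balance: 0.014·25.94 = 0.84·Cₑ + 25.1·0.012.
Cₑ = (0.3632 − 0.3012) / 0.84 = 0.07376 mg/L.

0.0738 mg/L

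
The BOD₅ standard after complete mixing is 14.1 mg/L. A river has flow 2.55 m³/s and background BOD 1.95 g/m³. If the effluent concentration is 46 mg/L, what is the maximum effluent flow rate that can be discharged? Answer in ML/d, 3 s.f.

83.9 ML/d

Mass balance at complete mixing: C_std·(Q_w + Q_r) = Q_w·C_e + Q_r·C_b.
Rearranging, Q_w = Q_r·(C_std − C_b)/(C_e − C_std) = 2.55·(14.1 − 1.95) / (46 − 14.1) = 0.9712 m³/s.
= 83.91 ML/d.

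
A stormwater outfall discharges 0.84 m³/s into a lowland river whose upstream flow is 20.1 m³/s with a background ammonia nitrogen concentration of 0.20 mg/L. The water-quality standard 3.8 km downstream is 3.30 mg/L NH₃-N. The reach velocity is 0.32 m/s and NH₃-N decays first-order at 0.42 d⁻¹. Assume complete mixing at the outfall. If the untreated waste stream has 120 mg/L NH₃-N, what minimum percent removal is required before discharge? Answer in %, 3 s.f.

Travel time to the compliance point: t = 3800/0.32 = 1.188e+04 s = 0.1374 d; decay factor exp(−0.42·0.1374) = 0.9439.
So the concentration just after mixing may be at most 3.3/0.9439 = 3.496 mg/L.
Mass balance: 3.496·20.94 = 0.84·Cₑ + 20.1·0.2.
Cₑ = (73.21 − 4.02) / 0.84 = 82.37 mg/L.
Required removal = 1 − 82.37/120 = 31.36 %.

31.4 %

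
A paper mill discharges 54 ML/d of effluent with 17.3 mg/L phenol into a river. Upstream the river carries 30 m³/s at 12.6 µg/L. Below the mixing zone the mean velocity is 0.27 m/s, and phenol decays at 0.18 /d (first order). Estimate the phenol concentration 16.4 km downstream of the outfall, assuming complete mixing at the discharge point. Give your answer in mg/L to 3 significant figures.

0.322 mg/L

54 ML/d = 0.625 m³/s.
12.6 µg/L = 0.0126 mg/L.
After complete mixing, C₀ = (0.625·17.3 + 30·0.0126) / 30.62 = 0.3654 mg/L.
Travel time t = 1.64e+04 m / 0.27 m/s = 6.074e+04 s = 0.703 d.
C = 0.3654·exp(−0.18·0.703) = 0.3654·0.8811 = 0.322 mg/L.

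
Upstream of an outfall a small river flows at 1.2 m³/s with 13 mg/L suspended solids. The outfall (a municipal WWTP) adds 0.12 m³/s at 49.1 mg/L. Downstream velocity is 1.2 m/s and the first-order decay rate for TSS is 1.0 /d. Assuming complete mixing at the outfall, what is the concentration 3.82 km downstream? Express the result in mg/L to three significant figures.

After complete mixing, C₀ = (0.12·49.1 + 1.2·13) / 1.32 = 16.28 mg/L.
Travel time t = 3820 m / 1.2 m/s = 3183 s = 0.03684 d.
C = 16.28·exp(−1.0·0.03684) = 16.28·0.9638 = 15.69 mg/L.

15.7 mg/L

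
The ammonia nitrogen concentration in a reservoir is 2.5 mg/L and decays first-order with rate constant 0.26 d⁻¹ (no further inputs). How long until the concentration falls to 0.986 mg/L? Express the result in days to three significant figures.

t = ln(C₀/C)/k = ln(2.5/0.986)/0.26 = 0.9304/0.26 = 3.578 d.

3.58 d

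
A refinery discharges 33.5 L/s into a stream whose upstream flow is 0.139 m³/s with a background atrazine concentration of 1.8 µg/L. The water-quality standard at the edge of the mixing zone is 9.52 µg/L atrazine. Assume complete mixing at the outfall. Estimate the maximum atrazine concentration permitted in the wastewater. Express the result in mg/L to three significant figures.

0.0416 mg/L

33.5 L/s = 0.0335 m³/s.
1.8 µg/L = 0.0018 mg/L.
9.52 µg/L = 0.00952 mg/L.
Mass balance: 0.00952·0.1725 = 0.0335·Cₑ + 0.139·0.0018.
Cₑ = (0.001642 − 0.0002502) / 0.0335 = 0.04155 mg/L.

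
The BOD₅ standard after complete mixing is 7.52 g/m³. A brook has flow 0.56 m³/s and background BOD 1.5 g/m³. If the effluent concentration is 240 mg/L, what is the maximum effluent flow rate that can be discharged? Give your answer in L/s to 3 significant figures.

14.5 L/s

Mass balance at complete mixing: C_std·(Q_w + Q_r) = Q_w·C_e + Q_r·C_b.
Rearranging, Q_w = Q_r·(C_std − C_b)/(C_e − C_std) = 0.56·(7.52 − 1.5) / (240 − 7.52) = 0.0145 m³/s.
= 14.5 L/s.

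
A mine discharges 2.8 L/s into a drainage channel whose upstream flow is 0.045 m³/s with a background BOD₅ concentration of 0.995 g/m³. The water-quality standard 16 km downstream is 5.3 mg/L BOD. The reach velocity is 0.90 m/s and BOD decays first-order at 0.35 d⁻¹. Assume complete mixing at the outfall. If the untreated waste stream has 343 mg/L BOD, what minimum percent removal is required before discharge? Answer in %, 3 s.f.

76.3 %

2.8 L/s = 0.0028 m³/s.
Travel time to the compliance point: t = 1.6e+04/0.90 = 1.778e+04 s = 0.2058 d; decay factor exp(−0.35·0.2058) = 0.9305.
So the concentration just after mixing may be at most 5.3/0.9305 = 5.696 mg/L.
Mass balance: 5.696·0.0478 = 0.0028·Cₑ + 0.045·0.995.
Cₑ = (0.2723 − 0.04477) / 0.0028 = 81.24 mg/L.
Required removal = 1 − 81.24/343 = 76.31 %.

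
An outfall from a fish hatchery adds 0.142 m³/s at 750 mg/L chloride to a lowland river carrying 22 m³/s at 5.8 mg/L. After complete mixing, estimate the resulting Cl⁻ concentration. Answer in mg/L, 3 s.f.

By mass balance at complete mixing, C = (0.142·750 + 22·5.8) / (0.142 + 22) = 234.1/22.14 = 10.57 mg/L.

10.6 mg/L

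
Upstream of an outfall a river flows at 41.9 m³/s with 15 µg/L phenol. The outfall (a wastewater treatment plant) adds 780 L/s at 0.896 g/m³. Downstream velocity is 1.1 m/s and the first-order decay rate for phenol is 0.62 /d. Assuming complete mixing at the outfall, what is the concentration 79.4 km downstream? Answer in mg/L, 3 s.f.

0.0185 mg/L

780 L/s = 0.78 m³/s.
15 µg/L = 0.015 mg/L.
After complete mixing, C₀ = (0.78·0.896 + 41.9·0.015) / 42.68 = 0.0311 mg/L.
Travel time t = 7.94e+04 m / 1.1 m/s = 7.218e+04 s = 0.8354 d.
C = 0.0311·exp(−0.62·0.8354) = 0.0311·0.5957 = 0.01853 mg/L.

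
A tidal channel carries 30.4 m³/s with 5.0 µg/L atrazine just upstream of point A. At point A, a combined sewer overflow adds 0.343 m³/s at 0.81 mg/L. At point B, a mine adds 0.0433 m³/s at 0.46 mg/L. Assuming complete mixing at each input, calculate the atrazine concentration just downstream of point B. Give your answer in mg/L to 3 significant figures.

0.0146 mg/L

5.0 µg/L = 0.005 mg/L.
After input A: C = (30.4·0.005 + 0.343·0.81) / 30.74 = 0.01398 mg/L.
After input B: C = (30.74·0.01398 + 0.0433·0.46) / 30.79 = 0.01461 mg/L.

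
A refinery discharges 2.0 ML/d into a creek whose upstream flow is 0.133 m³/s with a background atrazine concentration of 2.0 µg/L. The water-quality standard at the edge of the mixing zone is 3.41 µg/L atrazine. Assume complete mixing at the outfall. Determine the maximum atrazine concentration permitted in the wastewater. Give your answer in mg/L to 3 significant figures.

2.0 ML/d = 0.02315 m³/s.
2.0 µg/L = 0.002 mg/L.
3.41 µg/L = 0.00341 mg/L.
Mass balance: 0.00341·0.1561 = 0.02315·Cₑ + 0.133·0.002.
Cₑ = (0.0005325 − 0.000266) / 0.02315 = 0.01151 mg/L.

0.0115 mg/L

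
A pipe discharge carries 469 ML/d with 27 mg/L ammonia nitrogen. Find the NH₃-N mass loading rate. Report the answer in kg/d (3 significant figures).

12700 kg/d

469 ML/d = 5.428 m³/s.
Mass flux = Q·C = 5.428 m³/s × 27 g/m³ = 146.6 g/s.
= 146.6 g/s × 86.4 = 1.266e+04 kg/d.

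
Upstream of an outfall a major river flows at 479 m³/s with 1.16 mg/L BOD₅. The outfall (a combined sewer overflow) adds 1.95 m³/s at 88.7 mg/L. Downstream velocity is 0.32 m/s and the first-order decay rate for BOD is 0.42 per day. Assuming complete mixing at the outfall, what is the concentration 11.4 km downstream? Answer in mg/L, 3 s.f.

1.27 mg/L

After complete mixing, C₀ = (1.95·88.7 + 479·1.16) / 480.9 = 1.515 mg/L.
Travel time t = 1.14e+04 m / 0.32 m/s = 3.562e+04 s = 0.4123 d.
C = 1.515·exp(−0.42·0.4123) = 1.515·0.841 = 1.274 mg/L.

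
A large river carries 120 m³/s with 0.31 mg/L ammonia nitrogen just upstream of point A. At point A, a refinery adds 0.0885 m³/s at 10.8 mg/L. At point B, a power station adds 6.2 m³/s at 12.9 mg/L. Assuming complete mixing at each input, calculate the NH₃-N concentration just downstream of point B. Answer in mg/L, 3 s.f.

0.935 mg/L

After input A: C = (120·0.31 + 0.0885·10.8) / 120.1 = 0.3177 mg/L.
After input B: C = (120.1·0.3177 + 6.2·12.9) / 126.3 = 0.9354 mg/L.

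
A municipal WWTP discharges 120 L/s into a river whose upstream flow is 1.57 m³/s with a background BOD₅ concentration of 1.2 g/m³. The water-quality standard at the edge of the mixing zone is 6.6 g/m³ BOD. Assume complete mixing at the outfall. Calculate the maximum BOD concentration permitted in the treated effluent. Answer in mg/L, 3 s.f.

120 L/s = 0.12 m³/s.
Mass balance: 6.6·1.69 = 0.12·Cₑ + 1.57·1.2.
Cₑ = (11.15 − 1.884) / 0.12 = 77.25 mg/L.

77.2 mg/L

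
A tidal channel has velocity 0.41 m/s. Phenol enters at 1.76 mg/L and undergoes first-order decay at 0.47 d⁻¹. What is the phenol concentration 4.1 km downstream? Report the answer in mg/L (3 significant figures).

Travel time t = 4.1 km / 0.41 m/s = 4100/0.41 = 1e+04 s = 0.1157 d.
First-order decay: C = 1.76·exp(−0.47·0.1157) = 1.76·0.9471 = 1.667 mg/L.

1.67 mg/L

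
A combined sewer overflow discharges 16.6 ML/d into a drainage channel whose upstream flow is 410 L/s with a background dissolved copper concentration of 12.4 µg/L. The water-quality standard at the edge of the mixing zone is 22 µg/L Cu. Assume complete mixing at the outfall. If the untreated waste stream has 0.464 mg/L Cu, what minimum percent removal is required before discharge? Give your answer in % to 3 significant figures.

16.6 ML/d = 0.1921 m³/s.
410 L/s = 0.41 m³/s.
12.4 µg/L = 0.0124 mg/L.
22 µg/L = 0.022 mg/L.
Mass balance: 0.022·0.6021 = 0.1921·Cₑ + 0.41·0.0124.
Cₑ = (0.01325 − 0.005084) / 0.1921 = 0.04249 mg/L.
Required removal = 1 − 0.04249/0.464 = 90.84 %.

90.8 %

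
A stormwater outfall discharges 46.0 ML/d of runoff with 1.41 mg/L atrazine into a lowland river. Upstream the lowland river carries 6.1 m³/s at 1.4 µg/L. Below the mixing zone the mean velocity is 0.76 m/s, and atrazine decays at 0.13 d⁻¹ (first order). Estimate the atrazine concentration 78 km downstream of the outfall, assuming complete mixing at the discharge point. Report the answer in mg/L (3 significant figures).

0.0981 mg/L

46.0 ML/d = 0.5324 m³/s.
1.4 µg/L = 0.0014 mg/L.
After complete mixing, C₀ = (0.5324·1.41 + 6.1·0.0014) / 6.632 = 0.1145 mg/L.
Travel time t = 7.8e+04 m / 0.76 m/s = 1.026e+05 s = 1.188 d.
C = 0.1145·exp(−0.13·1.188) = 0.1145·0.8569 = 0.09809 mg/L.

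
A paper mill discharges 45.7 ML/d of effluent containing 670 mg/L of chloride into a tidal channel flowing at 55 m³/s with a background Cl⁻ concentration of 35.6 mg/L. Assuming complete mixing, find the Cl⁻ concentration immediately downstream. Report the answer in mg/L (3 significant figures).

41.6 mg/L

45.7 ML/d = 0.5289 m³/s.
Flow-weighted mixing gives C = (0.5289·670 + 55·35.6) / (0.5289 + 55) = 2312/55.53 = 41.64 mg/L.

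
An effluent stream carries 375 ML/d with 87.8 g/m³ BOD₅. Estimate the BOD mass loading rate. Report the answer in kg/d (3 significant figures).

32900 kg/d

375 ML/d = 4.34 m³/s.
Mass flux = Q·C = 4.34 m³/s × 87.8 g/m³ = 381.1 g/s.
= 381.1 g/s × 86.4 = 3.292e+04 kg/d.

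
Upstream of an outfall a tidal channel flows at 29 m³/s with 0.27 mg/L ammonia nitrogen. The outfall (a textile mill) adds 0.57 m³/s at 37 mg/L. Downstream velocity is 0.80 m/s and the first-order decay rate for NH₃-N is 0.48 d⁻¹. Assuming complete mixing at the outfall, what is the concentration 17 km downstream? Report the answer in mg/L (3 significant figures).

After complete mixing, C₀ = (0.57·37 + 29·0.27) / 29.57 = 0.978 mg/L.
Travel time t = 1.7e+04 m / 0.80 m/s = 2.125e+04 s = 0.2459 d.
C = 0.978·exp(−0.48·0.2459) = 0.978·0.8886 = 0.8691 mg/L.

0.869 mg/L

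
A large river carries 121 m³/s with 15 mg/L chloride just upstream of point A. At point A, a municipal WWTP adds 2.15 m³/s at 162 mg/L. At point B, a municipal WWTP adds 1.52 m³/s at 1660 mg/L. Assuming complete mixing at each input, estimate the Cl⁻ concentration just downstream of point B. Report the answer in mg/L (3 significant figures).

After input A: C = (121·15 + 2.15·162) / 123.2 = 17.57 mg/L.
After input B: C = (123.2·17.57 + 1.52·1660) / 124.7 = 37.59 mg/L.

37.6 mg/L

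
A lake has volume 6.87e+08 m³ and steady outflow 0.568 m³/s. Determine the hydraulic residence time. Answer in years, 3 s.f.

38.3 yr

Q = 0.568 m³/s × 3.156e+07 s/yr = 1.792e+07 m³/yr.
Hydraulic residence time τ = V/Q = 6.87e+08/1.792e+07 = 38.33 yr.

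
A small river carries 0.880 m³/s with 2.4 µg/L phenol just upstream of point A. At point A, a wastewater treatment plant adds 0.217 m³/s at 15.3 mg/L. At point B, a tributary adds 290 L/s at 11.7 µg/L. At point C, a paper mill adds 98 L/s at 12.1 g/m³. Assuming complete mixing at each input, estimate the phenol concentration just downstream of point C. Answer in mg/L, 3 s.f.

3.04 mg/L

2.4 µg/L = 0.0024 mg/L.
After input A: C = (0.88·0.0024 + 0.217·15.3) / 1.097 = 3.028 mg/L.
290 L/s = 0.29 m³/s.
11.7 µg/L = 0.0117 mg/L.
After input B: C = (1.097·3.028 + 0.29·0.0117) / 1.387 = 2.398 mg/L.
98 L/s = 0.098 m³/s.
After input C: C = (1.387·2.398 + 0.098·12.1) / 1.485 = 3.038 mg/L.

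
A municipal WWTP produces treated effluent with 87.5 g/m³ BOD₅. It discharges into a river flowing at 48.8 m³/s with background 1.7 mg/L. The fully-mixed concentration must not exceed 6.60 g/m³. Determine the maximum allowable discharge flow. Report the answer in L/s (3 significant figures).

Mass balance at complete mixing: C_std·(Q_w + Q_r) = Q_w·C_e + Q_r·C_b.
Rearranging, Q_w = Q_r·(C_std − C_b)/(C_e − C_std) = 48.8·(6.6 − 1.7) / (87.5 − 6.6) = 2.956 m³/s.
= 2956 L/s.

2960 L/s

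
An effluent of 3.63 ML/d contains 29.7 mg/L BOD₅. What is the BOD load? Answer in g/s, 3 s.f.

1.25 g/s

3.63 ML/d = 0.04201 m³/s.
Mass flux = Q·C = 0.04201 m³/s × 29.7 g/m³ = 1.248 g/s.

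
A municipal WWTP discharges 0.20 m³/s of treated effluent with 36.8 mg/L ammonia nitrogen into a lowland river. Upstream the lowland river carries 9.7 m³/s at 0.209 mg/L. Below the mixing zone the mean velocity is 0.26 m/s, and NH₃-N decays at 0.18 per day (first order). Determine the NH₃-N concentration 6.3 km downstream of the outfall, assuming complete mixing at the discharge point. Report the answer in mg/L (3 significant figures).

After complete mixing, C₀ = (0.2·36.8 + 9.7·0.209) / 9.9 = 0.9482 mg/L.
Travel time t = 6300 m / 0.26 m/s = 2.423e+04 s = 0.2804 d.
C = 0.9482·exp(−0.18·0.2804) = 0.9482·0.9508 = 0.9015 mg/L.

0.902 mg/L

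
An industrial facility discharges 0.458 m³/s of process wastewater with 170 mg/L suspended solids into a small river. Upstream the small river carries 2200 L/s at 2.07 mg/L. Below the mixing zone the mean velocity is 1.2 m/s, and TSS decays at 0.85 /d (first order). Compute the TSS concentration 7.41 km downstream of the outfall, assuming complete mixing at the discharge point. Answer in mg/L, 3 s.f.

29.2 mg/L

2200 L/s = 2.2 m³/s.
After complete mixing, C₀ = (0.458·170 + 2.2·2.07) / 2.658 = 31.01 mg/L.
Travel time t = 7410 m / 1.2 m/s = 6175 s = 0.07147 d.
C = 31.01·exp(−0.85·0.07147) = 31.01·0.9411 = 29.18 mg/L.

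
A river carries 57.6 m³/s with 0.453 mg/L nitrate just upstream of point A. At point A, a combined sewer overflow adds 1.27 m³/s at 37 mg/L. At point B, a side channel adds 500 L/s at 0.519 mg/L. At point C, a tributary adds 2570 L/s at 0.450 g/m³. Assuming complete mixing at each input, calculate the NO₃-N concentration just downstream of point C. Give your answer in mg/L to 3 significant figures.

After input A: C = (57.6·0.453 + 1.27·37) / 58.87 = 1.241 mg/L.
500 L/s = 0.5 m³/s.
After input B: C = (58.87·1.241 + 0.5·0.519) / 59.37 = 1.235 mg/L.
2570 L/s = 2.57 m³/s.
After input C: C = (59.37·1.235 + 2.57·0.45) / 61.94 = 1.203 mg/L.

1.20 mg/L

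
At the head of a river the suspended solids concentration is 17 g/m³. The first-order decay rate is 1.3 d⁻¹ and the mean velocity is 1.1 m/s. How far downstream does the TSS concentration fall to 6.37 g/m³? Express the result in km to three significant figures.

From C = C₀·e^(−kt), t = ln(C₀/C)/k = ln(17/6.37)/1.3 = 0.9816/1.3 = 0.7551 d.
Distance = v·t = 1.1 m/s × 6.524e+04 s = 7.176e+04 m = 71.76 km.

71.8 km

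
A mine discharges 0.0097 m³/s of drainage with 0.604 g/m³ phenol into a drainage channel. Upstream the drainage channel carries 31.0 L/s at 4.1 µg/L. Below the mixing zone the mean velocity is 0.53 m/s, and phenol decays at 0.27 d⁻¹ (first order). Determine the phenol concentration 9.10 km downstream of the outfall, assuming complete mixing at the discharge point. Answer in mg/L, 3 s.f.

31.0 L/s = 0.031 m³/s.
4.1 µg/L = 0.0041 mg/L.
After complete mixing, C₀ = (0.0097·0.604 + 0.031·0.0041) / 0.0407 = 0.1471 mg/L.
Travel time t = 9100 m / 0.53 m/s = 1.717e+04 s = 0.1987 d.
C = 0.1471·exp(−0.27·0.1987) = 0.1471·0.9478 = 0.1394 mg/L.

0.139 mg/L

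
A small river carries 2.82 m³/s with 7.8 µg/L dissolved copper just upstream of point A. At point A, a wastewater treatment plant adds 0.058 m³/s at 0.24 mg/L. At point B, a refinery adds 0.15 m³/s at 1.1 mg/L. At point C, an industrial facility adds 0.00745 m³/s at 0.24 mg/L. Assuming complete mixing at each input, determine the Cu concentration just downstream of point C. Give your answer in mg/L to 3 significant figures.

0.0668 mg/L

7.8 µg/L = 0.0078 mg/L.
After input A: C = (2.82·0.0078 + 0.058·0.24) / 2.878 = 0.01248 mg/L.
After input B: C = (2.878·0.01248 + 0.15·1.1) / 3.028 = 0.06635 mg/L.
After input C: C = (3.028·0.06635 + 0.00745·0.24) / 3.035 = 0.06678 mg/L.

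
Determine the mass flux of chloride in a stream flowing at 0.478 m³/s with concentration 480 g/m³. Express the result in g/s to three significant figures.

Mass flux = Q·C = 0.478 m³/s × 480 g/m³ = 229.4 g/s.

229 g/s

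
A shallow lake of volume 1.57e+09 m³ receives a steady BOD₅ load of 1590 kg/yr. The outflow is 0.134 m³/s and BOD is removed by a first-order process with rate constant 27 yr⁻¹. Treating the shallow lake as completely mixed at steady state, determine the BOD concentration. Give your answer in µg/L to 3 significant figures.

Outflow Q = 0.134 m³/s × 3.156e+07 s/yr = 4.229e+06 m³/yr.
Steady-state CSTR mass balance: W = Q·C + k·V·C, so C = W/(Q + kV).
Q + kV = 4.229e+06 + 27·1.57e+09 = 4.239e+10 m³/yr.
C = 1590/4.239e+10 = 3.751e-08 kg/m³ = 3.751e-05 mg/L = 0.03751 µg/L.

0.0375 µg/L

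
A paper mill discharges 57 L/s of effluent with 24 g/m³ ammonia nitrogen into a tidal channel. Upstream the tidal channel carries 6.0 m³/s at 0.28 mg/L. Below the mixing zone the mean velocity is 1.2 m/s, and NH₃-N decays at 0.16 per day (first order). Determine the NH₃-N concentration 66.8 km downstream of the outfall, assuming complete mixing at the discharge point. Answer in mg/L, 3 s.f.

0.454 mg/L

57 L/s = 0.057 m³/s.
After complete mixing, C₀ = (0.057·24 + 6·0.28) / 6.057 = 0.5032 mg/L.
Travel time t = 6.68e+04 m / 1.2 m/s = 5.567e+04 s = 0.6443 d.
C = 0.5032·exp(−0.16·0.6443) = 0.5032·0.902 = 0.4539 mg/L.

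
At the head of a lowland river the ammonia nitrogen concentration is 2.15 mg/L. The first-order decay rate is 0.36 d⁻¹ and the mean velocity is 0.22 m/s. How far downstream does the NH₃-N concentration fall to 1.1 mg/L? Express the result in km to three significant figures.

35.4 km

From C = C₀·e^(−kt), t = ln(C₀/C)/k = ln(2.15/1.1)/0.36 = 0.6702/0.36 = 1.862 d.
Distance = v·t = 0.22 m/s × 1.608e+05 s = 3.538e+04 m = 35.38 km.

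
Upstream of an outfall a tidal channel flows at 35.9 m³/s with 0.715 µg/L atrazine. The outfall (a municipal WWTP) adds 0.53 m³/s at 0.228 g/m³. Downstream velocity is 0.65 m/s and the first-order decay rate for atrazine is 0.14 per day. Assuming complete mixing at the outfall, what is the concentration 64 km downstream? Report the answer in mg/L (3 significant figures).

0.715 µg/L = 0.000715 mg/L.
After complete mixing, C₀ = (0.53·0.228 + 35.9·0.000715) / 36.43 = 0.004022 mg/L.
Travel time t = 6.4e+04 m / 0.65 m/s = 9.846e+04 s = 1.14 d.
C = 0.004022·exp(−0.14·1.14) = 0.004022·0.8525 = 0.003429 mg/L.

0.00343 mg/L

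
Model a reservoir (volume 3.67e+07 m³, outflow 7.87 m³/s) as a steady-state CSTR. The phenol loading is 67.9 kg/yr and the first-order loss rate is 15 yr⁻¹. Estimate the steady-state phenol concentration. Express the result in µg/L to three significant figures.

Outflow Q = 7.87 m³/s × 3.156e+07 s/yr = 2.484e+08 m³/yr.
Steady-state CSTR mass balance: W = Q·C + k·V·C, so C = W/(Q + kV).
Q + kV = 2.484e+08 + 15·3.67e+07 = 7.989e+08 m³/yr.
C = 67.9/7.989e+08 = 8.5e-08 kg/m³ = 8.5e-05 mg/L = 0.085 µg/L.

0.0850 µg/L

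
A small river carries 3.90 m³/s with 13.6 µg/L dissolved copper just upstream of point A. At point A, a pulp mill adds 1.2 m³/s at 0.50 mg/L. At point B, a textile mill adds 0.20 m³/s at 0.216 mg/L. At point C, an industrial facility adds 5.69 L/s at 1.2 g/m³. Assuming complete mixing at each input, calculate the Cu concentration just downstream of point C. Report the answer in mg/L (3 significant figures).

13.6 µg/L = 0.0136 mg/L.
After input A: C = (3.9·0.0136 + 1.2·0.5) / 5.1 = 0.128 mg/L.
After input B: C = (5.1·0.128 + 0.2·0.216) / 5.3 = 0.1314 mg/L.
5.69 L/s = 0.00569 m³/s.
After input C: C = (5.3·0.1314 + 0.00569·1.2) / 5.306 = 0.1325 mg/L.

0.133 mg/L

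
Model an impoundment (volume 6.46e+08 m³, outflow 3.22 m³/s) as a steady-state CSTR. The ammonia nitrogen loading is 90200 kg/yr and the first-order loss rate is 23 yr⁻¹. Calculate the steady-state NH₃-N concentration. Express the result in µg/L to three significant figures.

Outflow Q = 3.22 m³/s × 3.156e+07 s/yr = 1.016e+08 m³/yr.
Steady-state CSTR mass balance: W = Q·C + k·V·C, so C = W/(Q + kV).
Q + kV = 1.016e+08 + 23·6.46e+08 = 1.496e+10 m³/yr.
C = 90200/1.496e+10 = 6.03e-06 kg/m³ = 0.00603 mg/L = 6.03 µg/L.

6.03 µg/L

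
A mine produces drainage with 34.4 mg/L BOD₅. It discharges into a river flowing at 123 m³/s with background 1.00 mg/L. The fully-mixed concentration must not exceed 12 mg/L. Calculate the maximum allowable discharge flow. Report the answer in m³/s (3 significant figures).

Mass balance at complete mixing: C_std·(Q_w + Q_r) = Q_w·C_e + Q_r·C_b.
Rearranging, Q_w = Q_r·(C_std − C_b)/(C_e − C_std) = 123·(12 − 1) / (34.4 − 12) = 60.4 m³/s.

60.4 m³/s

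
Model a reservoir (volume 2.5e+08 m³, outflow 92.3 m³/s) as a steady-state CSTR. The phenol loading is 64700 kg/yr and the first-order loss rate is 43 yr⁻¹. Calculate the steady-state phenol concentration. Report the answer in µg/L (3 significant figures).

Outflow Q = 92.3 m³/s × 3.156e+07 s/yr = 2.913e+09 m³/yr.
Steady-state CSTR mass balance: W = Q·C + k·V·C, so C = W/(Q + kV).
Q + kV = 2.913e+09 + 43·2.5e+08 = 1.366e+10 m³/yr.
C = 64700/1.366e+10 = 4.735e-06 kg/m³ = 0.004735 mg/L = 4.735 µg/L.

4.74 µg/L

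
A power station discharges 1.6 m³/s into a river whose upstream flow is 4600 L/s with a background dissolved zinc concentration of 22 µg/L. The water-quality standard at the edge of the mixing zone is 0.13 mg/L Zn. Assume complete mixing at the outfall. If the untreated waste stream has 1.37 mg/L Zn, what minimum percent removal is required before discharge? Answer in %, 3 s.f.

67.8 %

4600 L/s = 4.6 m³/s.
22 µg/L = 0.022 mg/L.
Mass balance: 0.13·6.2 = 1.6·Cₑ + 4.6·0.022.
Cₑ = (0.806 − 0.1012) / 1.6 = 0.4405 mg/L.
Required removal = 1 − 0.4405/1.37 = 67.85 %.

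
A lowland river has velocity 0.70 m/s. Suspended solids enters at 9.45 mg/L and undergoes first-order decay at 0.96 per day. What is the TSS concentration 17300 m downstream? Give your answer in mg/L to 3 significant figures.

Travel time t = 17300 m / 0.70 m/s = 1.73e+04/0.70 = 2.471e+04 s = 0.286 d.
First-order decay: C = 9.45·exp(−0.96·0.286) = 9.45·0.7599 = 7.181 mg/L.

7.18 mg/L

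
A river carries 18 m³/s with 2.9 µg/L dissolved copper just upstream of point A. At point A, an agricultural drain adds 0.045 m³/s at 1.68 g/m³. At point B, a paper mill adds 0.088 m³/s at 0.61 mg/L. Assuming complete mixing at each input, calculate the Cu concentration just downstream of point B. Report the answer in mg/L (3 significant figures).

2.9 µg/L = 0.0029 mg/L.
After input A: C = (18·0.0029 + 0.045·1.68) / 18.05 = 0.007082 mg/L.
After input B: C = (18.05·0.007082 + 0.088·0.61) / 18.13 = 0.01001 mg/L.

0.0100 mg/L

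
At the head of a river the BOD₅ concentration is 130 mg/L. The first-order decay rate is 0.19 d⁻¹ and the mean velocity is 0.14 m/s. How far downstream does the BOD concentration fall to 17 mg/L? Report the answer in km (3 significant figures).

130 km

From C = C₀·e^(−kt), t = ln(C₀/C)/k = ln(130/17)/0.19 = 2.034/0.19 = 10.71 d.
Distance = v·t = 0.14 m/s × 9.251e+05 s = 1.295e+05 m = 129.5 km.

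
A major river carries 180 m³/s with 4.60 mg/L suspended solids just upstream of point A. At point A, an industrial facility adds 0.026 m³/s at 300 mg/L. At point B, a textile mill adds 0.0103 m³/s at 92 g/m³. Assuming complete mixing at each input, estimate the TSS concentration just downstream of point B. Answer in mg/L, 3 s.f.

After input A: C = (180·4.6 + 0.026·300) / 180 = 4.643 mg/L.
After input B: C = (180·4.643 + 0.0103·92) / 180 = 4.648 mg/L.

4.65 mg/L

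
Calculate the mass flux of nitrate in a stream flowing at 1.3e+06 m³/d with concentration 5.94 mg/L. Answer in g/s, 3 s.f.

1.3e+06 m³/d = 15.05 m³/s.
Mass flux = Q·C = 15.05 m³/s × 5.94 g/m³ = 89.38 g/s.

89.4 g/s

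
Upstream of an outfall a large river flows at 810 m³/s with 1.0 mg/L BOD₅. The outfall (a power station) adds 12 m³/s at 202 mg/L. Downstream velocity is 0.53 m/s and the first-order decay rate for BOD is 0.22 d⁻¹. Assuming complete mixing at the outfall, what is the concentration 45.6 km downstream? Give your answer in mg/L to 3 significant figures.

3.16 mg/L

After complete mixing, C₀ = (12·202 + 810·1) / 822 = 3.934 mg/L.
Travel time t = 4.56e+04 m / 0.53 m/s = 8.604e+04 s = 0.9958 d.
C = 3.934·exp(−0.22·0.9958) = 3.934·0.8033 = 3.16 mg/L.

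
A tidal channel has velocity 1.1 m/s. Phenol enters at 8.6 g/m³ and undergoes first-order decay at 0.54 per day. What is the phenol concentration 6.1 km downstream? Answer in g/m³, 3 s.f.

Travel time t = 6.1 km / 1.1 m/s = 6100/1.1 = 5545 s = 0.06418 d.
First-order decay: C = 8.6·exp(−0.54·0.06418) = 8.6·0.9659 = 8.307 g/m³.

8.31 g/m³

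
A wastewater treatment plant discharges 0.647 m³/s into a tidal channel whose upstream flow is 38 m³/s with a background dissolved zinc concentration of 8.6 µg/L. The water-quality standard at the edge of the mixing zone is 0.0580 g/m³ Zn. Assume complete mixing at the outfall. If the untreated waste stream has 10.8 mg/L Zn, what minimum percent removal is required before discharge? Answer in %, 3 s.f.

72.6 %

8.6 µg/L = 0.0086 mg/L.
Mass balance: 0.058·38.65 = 0.647·Cₑ + 38·0.0086.
Cₑ = (2.242 − 0.3268) / 0.647 = 2.959 mg/L.
Required removal = 1 − 2.959/10.8 = 72.6 %.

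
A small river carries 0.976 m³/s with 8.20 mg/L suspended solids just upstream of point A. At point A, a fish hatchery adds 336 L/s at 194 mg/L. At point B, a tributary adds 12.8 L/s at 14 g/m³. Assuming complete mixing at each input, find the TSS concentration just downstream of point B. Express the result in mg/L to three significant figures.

55.4 mg/L

336 L/s = 0.336 m³/s.
After input A: C = (0.976·8.2 + 0.336·194) / 1.312 = 55.78 mg/L.
12.8 L/s = 0.0128 m³/s.
After input B: C = (1.312·55.78 + 0.0128·14) / 1.325 = 55.38 mg/L.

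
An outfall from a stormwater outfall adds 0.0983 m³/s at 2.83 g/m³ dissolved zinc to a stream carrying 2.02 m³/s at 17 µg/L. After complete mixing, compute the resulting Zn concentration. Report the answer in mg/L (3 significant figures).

17 µg/L = 0.017 mg/L.
Conservation of mass across the mixing zone: C = (0.0983·2.83 + 2.02·0.017) / (0.0983 + 2.02) = 0.3125/2.118 = 0.1475 mg/L.

0.148 mg/L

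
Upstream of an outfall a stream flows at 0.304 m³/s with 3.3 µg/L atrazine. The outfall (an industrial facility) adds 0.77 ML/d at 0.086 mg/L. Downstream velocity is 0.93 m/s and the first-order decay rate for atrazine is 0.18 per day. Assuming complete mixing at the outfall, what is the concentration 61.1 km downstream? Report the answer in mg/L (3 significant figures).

0.00493 mg/L

0.77 ML/d = 0.008912 m³/s.
3.3 µg/L = 0.0033 mg/L.
After complete mixing, C₀ = (0.008912·0.086 + 0.304·0.0033) / 0.3129 = 0.005655 mg/L.
Travel time t = 6.11e+04 m / 0.93 m/s = 6.57e+04 s = 0.7604 d.
C = 0.005655·exp(−0.18·0.7604) = 0.005655·0.8721 = 0.004932 mg/L.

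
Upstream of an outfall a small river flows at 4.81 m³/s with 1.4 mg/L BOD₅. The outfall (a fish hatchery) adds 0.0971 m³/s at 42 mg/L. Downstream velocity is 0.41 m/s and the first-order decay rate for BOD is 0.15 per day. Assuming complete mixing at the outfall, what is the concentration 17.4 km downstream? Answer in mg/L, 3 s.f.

2.05 mg/L

After complete mixing, C₀ = (0.0971·42 + 4.81·1.4) / 4.907 = 2.203 mg/L.
Travel time t = 1.74e+04 m / 0.41 m/s = 4.244e+04 s = 0.4912 d.
C = 2.203·exp(−0.15·0.4912) = 2.203·0.929 = 2.047 mg/L.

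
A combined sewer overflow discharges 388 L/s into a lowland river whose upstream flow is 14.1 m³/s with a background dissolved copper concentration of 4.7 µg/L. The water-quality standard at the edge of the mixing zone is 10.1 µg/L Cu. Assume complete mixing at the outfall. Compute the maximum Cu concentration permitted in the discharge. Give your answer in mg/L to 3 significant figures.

0.206 mg/L

388 L/s = 0.388 m³/s.
4.7 µg/L = 0.0047 mg/L.
10.1 µg/L = 0.0101 mg/L.
Mass balance: 0.0101·14.49 = 0.388·Cₑ + 14.1·0.0047.
Cₑ = (0.1463 − 0.06627) / 0.388 = 0.2063 mg/L.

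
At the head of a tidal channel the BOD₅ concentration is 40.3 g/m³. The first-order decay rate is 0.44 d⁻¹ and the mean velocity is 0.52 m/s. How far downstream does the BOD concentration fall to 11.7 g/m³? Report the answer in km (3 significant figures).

From C = C₀·e^(−kt), t = ln(C₀/C)/k = ln(40.3/11.7)/0.44 = 1.237/0.44 = 2.811 d.
Distance = v·t = 0.52 m/s × 2.429e+05 s = 1.263e+05 m = 126.3 km.

126 km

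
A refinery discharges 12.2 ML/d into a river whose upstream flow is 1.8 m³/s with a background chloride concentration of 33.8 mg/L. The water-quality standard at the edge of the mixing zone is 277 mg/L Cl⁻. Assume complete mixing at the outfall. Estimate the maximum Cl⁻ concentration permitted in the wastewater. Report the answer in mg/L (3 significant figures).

12.2 ML/d = 0.1412 m³/s.
Mass balance: 277·1.941 = 0.1412·Cₑ + 1.8·33.8.
Cₑ = (537.7 − 60.84) / 0.1412 = 3377 mg/L.

3380 mg/L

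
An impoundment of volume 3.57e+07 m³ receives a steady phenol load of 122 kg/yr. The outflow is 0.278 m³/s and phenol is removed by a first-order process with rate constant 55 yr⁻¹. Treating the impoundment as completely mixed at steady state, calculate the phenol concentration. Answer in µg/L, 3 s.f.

0.0619 µg/L

Outflow Q = 0.278 m³/s × 3.156e+07 s/yr = 8.773e+06 m³/yr.
Steady-state CSTR mass balance: W = Q·C + k·V·C, so C = W/(Q + kV).
Q + kV = 8.773e+06 + 55·3.57e+07 = 1.972e+09 m³/yr.
C = 122/1.972e+09 = 6.186e-08 kg/m³ = 6.186e-05 mg/L = 0.06186 µg/L.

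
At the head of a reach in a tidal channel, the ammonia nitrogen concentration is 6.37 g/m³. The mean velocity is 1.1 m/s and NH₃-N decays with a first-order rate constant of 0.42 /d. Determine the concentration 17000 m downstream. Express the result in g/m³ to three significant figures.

5.91 g/m³

Travel time t = 17000 m / 1.1 m/s = 1.7e+04/1.1 = 1.545e+04 s = 0.1789 d.
First-order decay: C = 6.37·exp(−0.42·0.1789) = 6.37·0.9276 = 5.909 g/m³.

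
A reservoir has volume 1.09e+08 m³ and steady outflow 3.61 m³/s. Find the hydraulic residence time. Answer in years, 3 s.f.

0.957 yr

Q = 3.61 m³/s × 3.156e+07 s/yr = 1.139e+08 m³/yr.
Hydraulic residence time τ = V/Q = 1.09e+08/1.139e+08 = 0.9568 yr.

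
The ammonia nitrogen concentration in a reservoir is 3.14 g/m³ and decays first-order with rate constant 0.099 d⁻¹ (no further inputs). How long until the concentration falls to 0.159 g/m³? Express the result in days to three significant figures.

t = ln(C₀/C)/k = ln(3.14/0.159)/0.099 = 2.983/0.099 = 30.13 d.

30.1 d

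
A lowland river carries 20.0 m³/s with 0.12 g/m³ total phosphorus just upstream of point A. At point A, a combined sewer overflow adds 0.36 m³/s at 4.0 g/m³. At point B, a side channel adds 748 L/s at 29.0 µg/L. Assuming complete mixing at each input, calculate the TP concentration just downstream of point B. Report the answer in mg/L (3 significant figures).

0.183 mg/L

After input A: C = (20·0.12 + 0.36·4) / 20.36 = 0.1886 mg/L.
748 L/s = 0.748 m³/s.
29.0 µg/L = 0.029 mg/L.
After input B: C = (20.36·0.1886 + 0.748·0.029) / 21.11 = 0.1829 mg/L.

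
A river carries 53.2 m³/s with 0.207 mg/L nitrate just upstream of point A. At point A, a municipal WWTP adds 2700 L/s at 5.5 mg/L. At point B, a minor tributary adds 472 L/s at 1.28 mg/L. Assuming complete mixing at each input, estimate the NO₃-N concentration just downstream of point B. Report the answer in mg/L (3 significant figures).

0.469 mg/L

2700 L/s = 2.7 m³/s.
After input A: C = (53.2·0.207 + 2.7·5.5) / 55.9 = 0.4627 mg/L.
472 L/s = 0.472 m³/s.
After input B: C = (55.9·0.4627 + 0.472·1.28) / 56.37 = 0.4695 mg/L.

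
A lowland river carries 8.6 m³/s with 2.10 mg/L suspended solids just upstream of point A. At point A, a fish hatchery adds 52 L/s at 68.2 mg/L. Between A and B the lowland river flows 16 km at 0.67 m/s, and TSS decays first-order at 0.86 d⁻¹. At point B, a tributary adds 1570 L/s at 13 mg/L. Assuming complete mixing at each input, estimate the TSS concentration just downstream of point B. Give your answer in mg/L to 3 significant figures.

52 L/s = 0.052 m³/s.
After input A: C = (8.6·2.1 + 0.052·68.2) / 8.652 = 2.497 mg/L.
Over the 16 km reach to input B (t = 2.388e+04 s = 0.2764 d), decay gives C = 2.497·exp(−0.86·0.2764) = 1.969 mg/L.
1570 L/s = 1.57 m³/s.
After input B: C = (8.652·1.969 + 1.57·13) / 10.22 = 3.663 mg/L.

3.66 mg/L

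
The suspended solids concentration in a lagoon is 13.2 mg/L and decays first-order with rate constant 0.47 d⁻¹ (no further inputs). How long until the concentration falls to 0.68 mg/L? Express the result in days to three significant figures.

6.31 d

t = ln(C₀/C)/k = ln(13.2/0.68)/0.47 = 2.966/0.47 = 6.31 d.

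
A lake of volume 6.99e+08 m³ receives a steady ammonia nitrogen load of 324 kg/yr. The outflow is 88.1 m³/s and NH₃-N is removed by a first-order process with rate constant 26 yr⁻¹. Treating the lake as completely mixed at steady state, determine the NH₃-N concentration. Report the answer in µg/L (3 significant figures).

Outflow Q = 88.1 m³/s × 3.156e+07 s/yr = 2.78e+09 m³/yr.
Steady-state CSTR mass balance: W = Q·C + k·V·C, so C = W/(Q + kV).
Q + kV = 2.78e+09 + 26·6.99e+08 = 2.095e+10 m³/yr.
C = 324/2.095e+10 = 1.546e-08 kg/m³ = 1.546e-05 mg/L = 0.01546 µg/L.

0.0155 µg/L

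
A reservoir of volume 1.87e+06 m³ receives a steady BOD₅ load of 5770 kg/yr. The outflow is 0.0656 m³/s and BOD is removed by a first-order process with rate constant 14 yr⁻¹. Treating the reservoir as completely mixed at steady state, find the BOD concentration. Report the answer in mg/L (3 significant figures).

Outflow Q = 0.0656 m³/s × 3.156e+07 s/yr = 2.07e+06 m³/yr.
Steady-state CSTR mass balance: W = Q·C + k·V·C, so C = W/(Q + kV).
Q + kV = 2.07e+06 + 14·1.87e+06 = 2.825e+07 m³/yr.
C = 5770/2.825e+07 = 0.0002042 kg/m³ = 0.2042 mg/L.

0.204 mg/L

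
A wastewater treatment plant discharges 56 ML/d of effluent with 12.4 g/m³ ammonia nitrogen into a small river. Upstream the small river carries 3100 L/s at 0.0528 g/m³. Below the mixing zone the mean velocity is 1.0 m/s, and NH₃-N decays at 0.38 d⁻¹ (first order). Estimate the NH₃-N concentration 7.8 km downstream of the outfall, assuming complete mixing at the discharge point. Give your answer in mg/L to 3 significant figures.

2.11 mg/L

56 ML/d = 0.6481 m³/s.
3100 L/s = 3.1 m³/s.
After complete mixing, C₀ = (0.6481·12.4 + 3.1·0.0528) / 3.748 = 2.188 mg/L.
Travel time t = 7800 m / 1.0 m/s = 7800 s = 0.09028 d.
C = 2.188·exp(−0.38·0.09028) = 2.188·0.9663 = 2.114 mg/L.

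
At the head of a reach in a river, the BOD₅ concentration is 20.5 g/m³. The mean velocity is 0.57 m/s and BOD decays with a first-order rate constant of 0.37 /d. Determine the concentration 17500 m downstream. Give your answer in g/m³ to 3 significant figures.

18.0 g/m³

Travel time t = 17500 m / 0.57 m/s = 1.75e+04/0.57 = 3.07e+04 s = 0.3553 d.
First-order decay: C = 20.5·exp(−0.37·0.3553) = 20.5·0.8768 = 17.97 g/m³.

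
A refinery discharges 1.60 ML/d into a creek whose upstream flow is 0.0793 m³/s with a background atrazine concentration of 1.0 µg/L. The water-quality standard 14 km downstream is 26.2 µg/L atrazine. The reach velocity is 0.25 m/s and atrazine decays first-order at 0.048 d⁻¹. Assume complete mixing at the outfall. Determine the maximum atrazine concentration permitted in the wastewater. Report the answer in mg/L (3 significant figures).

0.138 mg/L

1.60 ML/d = 0.01852 m³/s.
1.0 µg/L = 0.001 mg/L.
26.2 µg/L = 0.0262 mg/L.
Travel time to the compliance point: t = 1.4e+04/0.25 = 5.6e+04 s = 0.6481 d; decay factor exp(−0.048·0.6481) = 0.9694.
So the concentration just after mixing may be at most 0.0262/0.9694 = 0.02703 mg/L.
Mass balance: 0.02703·0.09782 = 0.01852·Cₑ + 0.0793·0.001.
Cₑ = (0.002644 − 7.93e-05) / 0.01852 = 0.1385 mg/L.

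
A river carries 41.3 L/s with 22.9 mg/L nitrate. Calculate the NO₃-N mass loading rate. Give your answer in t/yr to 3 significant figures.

41.3 L/s = 0.0413 m³/s.
Mass flux = Q·C = 0.0413 m³/s × 22.9 g/m³ = 0.9458 g/s.
= 0.9458 g/s × 31.56 = 29.85 t/yr.

29.8 t/yr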